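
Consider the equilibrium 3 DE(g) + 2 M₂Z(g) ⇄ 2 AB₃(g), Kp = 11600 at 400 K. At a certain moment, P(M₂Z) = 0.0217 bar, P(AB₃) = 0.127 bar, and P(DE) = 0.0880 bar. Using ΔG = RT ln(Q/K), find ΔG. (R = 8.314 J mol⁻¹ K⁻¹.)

ΔG = 4.88 kJ/mol

Qp = P(AB₃)² / (P(DE)³·P(M₂Z)²) = (0.127)² / ((0.0880)³·(0.0217)²) = 50300
ΔG = RT ln(Qp/Kp) = (8.314 J mol⁻¹ K⁻¹)(400 K) × ln(50300/11600)
   = (3.326 kJ/mol)(1.467) = 4.88 kJ/mol
ΔG > 0, so the forward reaction is non-spontaneous (proceeds in reverse).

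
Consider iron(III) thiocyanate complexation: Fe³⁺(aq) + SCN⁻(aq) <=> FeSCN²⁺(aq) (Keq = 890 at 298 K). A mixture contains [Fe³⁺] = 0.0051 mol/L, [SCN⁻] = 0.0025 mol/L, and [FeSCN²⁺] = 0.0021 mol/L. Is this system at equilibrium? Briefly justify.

no; Q < K, reaction proceeds forward

Q = [FeSCN²⁺] / ([Fe³⁺]·[SCN⁻]) = (0.0021) / ((0.0051)·(0.0025)) = 160
Q = 160 < Keq = 890: net forward reaction.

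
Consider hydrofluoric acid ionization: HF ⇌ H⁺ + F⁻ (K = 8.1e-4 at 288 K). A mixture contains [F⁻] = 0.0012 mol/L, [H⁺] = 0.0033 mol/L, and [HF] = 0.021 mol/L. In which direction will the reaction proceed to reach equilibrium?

in the forward direction

Q = [H⁺]·[F⁻] / [HF] = (0.0033)·(0.0012) / (0.021) = 1.9e-4
Q = 1.9e-4 < K = 8.1e-4, so the forward reaction proceeds.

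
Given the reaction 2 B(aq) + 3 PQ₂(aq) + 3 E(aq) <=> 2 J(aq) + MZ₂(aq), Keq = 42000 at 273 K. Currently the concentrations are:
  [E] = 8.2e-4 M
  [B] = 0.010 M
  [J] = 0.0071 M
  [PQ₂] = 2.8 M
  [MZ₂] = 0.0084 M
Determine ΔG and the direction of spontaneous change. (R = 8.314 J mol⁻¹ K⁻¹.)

Q = [J]²·[MZ₂] / ([B]²·[PQ₂]³·[E]³) = (0.0071)²·(0.0084) / ((0.010)²·(2.8)³·(8.2e-4)³) = 3.50e5
ΔG = RT ln(Q/Keq) = (8.314 J mol⁻¹ K⁻¹)(273 K) × ln(3.50e5/42000)
   = (2.270 kJ/mol)(2.120) = 4.81 kJ/mol
ΔG > 0, so the forward reaction is non-spontaneous (proceeds in reverse).

ΔG = 4.81 kJ/mol; the forward reaction is non-spontaneous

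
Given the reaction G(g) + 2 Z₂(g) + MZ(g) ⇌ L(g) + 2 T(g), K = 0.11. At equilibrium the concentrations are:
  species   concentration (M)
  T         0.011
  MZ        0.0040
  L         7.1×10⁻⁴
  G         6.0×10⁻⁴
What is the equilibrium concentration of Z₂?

[Z₂] = 0.57 M

At equilibrium, K = [L]·[T]² / ([G]·[Z₂]²·[MZ]) = 0.11.
(7.1×10⁻⁴)·(0.011)² / ((6.0×10⁻⁴)·([Z₂])²·(0.0040)) = 0.11
[Z₂]² = 0.325 ⇒ [Z₂] = 0.57 M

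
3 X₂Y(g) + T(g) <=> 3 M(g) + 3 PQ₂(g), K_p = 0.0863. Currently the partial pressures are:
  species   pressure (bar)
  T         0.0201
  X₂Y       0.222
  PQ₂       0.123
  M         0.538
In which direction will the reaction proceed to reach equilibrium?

Q_p = P(M)³·P(PQ₂)³ / (P(X₂Y)³·P(T)) = (0.538)³·(0.123)³ / ((0.222)³·(0.0201)) = 1.32
Q_p = 1.32 > K_p = 0.0863, so the reverse reaction proceeds.

in the reverse direction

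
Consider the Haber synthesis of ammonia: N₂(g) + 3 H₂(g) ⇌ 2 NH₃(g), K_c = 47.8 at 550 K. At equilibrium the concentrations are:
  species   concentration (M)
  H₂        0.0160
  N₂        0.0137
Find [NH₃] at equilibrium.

[NH₃] = 0.00164 M

At equilibrium, K_c = [NH₃]² / ([N₂]·[H₂]³) = 47.8.
([NH₃])² / ((0.0137)·(0.0160)³) = 47.8
[NH₃]² = 2.68×10⁻⁶ ⇒ [NH₃] = 0.00164 M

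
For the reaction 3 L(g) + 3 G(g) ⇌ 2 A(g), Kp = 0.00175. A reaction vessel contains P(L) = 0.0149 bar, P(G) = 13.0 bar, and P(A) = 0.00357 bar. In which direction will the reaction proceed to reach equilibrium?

at equilibrium

Qp = P(A)² / (P(L)³·P(G)³) = (0.00357)² / ((0.0149)³·(13.0)³) = 0.00175
Qp = 0.00175 = Kp, so the system is already at equilibrium.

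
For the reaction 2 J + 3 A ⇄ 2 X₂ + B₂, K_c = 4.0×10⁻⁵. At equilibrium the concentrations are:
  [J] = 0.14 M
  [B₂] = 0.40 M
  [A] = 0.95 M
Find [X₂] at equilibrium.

[X₂] = 0.0013 M

At equilibrium, K_c = [X₂]²·[B₂] / ([J]²·[A]³) = 4.0×10⁻⁵.
([X₂])²·(0.40) / ((0.14)²·(0.95)³) = 4.0×10⁻⁵
[X₂]² = 1.68×10⁻⁶ ⇒ [X₂] = 0.0013 M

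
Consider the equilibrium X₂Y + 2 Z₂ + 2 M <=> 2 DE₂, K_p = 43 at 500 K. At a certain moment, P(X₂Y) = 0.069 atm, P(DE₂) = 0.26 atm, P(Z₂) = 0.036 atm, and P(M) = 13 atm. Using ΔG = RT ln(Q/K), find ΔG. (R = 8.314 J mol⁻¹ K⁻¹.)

Q_p = P(DE₂)² / (P(X₂Y)·P(Z₂)²·P(M)²) = (0.26)² / ((0.069)·(0.036)²·(13)²) = 4.47
ΔG = RT ln(Q_p/K_p) = (8.314 J mol⁻¹ K⁻¹)(500 K) × ln(4.47/43)
   = (4.157 kJ/mol)(-2.264) = -9.41 kJ/mol
ΔG < 0, so the forward reaction is spontaneous (proceeds forward).

ΔG = -9.41 kJ/mol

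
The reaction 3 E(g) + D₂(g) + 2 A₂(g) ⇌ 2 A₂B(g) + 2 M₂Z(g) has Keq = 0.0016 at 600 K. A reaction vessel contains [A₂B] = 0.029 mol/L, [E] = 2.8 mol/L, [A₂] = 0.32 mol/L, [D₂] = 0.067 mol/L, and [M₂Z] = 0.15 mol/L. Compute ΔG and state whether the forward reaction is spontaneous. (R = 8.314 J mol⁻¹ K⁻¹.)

Q = [A₂B]²·[M₂Z]² / ([E]³·[D₂]·[A₂]²) = (0.029)²·(0.15)² / ((2.8)³·(0.067)·(0.32)²) = 1.26×10⁻⁴
ΔG = RT ln(Q/Keq) = (8.314 J mol⁻¹ K⁻¹)(600 K) × ln(1.26×10⁻⁴/0.0016)
   = (4.988 kJ/mol)(-2.541) = -12.7 kJ/mol
ΔG < 0, so the forward reaction is spontaneous (proceeds forward).

ΔG = -12.7 kJ/mol; the forward reaction is spontaneous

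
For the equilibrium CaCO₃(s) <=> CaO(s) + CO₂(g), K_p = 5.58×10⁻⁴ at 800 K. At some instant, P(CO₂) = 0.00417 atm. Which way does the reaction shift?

(CaCO₃, CaO are pure solids — omitted from Q_p.)
Q_p = P(CO₂) = 0.00417
Q_p = 0.00417 > K_p = 5.58×10⁻⁴, so the reverse reaction proceeds.

reverse (toward reactants)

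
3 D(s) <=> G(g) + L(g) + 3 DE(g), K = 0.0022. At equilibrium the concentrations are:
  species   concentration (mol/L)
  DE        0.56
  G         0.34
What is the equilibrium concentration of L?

[L] = 0.037 mol/L

(D is a pure solid — omitted from K.)
At equilibrium, K = [G]·[L]·[DE]³ = 0.0022.
(0.34)·([L])·(0.56)³ = 0.0022
[L] = 0.0368 = 0.037 mol/L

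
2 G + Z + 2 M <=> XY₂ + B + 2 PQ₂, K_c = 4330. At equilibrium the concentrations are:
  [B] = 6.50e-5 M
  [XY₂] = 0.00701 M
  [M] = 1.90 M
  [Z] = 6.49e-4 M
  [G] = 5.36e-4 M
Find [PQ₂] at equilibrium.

At equilibrium, K_c = [XY₂]·[B]·[PQ₂]² / ([G]²·[Z]·[M]²) = 4330.
(0.00701)·(6.50e-5)·([PQ₂])² / ((5.36e-4)²·(6.49e-4)·(1.90)²) = 4330
[PQ₂]² = 6.40 ⇒ [PQ₂] = 2.53 M

[PQ₂] = 2.53 M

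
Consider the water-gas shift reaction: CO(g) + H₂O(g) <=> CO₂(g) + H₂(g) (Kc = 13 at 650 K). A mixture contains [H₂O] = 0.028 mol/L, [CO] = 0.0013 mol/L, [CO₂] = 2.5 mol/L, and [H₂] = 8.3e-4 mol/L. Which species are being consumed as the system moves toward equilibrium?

Qc = [CO₂]·[H₂] / ([CO]·[H₂O]) = (2.5)·(8.3e-4) / ((0.0013)·(0.028)) = 57
Qc = 57 > Kc = 13: net reverse reaction.

CO₂, H₂ (products)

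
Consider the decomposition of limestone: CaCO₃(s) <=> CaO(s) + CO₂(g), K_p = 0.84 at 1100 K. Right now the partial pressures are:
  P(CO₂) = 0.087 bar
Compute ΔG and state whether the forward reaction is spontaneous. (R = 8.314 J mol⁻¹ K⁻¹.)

(CaCO₃, CaO are pure solids — omitted from Q_p.)
Q_p = P(CO₂) = 0.0870
ΔG = RT ln(Q_p/K_p) = (8.314 J mol⁻¹ K⁻¹)(1100 K) × ln(0.0870/0.84)
   = (9.145 kJ/mol)(-2.267) = -20.7 kJ/mol
ΔG < 0, so the forward reaction is spontaneous (proceeds forward).

ΔG = -20.7 kJ/mol; the forward reaction is spontaneous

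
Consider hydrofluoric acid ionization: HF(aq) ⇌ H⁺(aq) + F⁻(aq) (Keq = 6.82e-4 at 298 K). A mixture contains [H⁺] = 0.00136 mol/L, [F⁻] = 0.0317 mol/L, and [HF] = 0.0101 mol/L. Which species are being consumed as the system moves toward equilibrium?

Q = [H⁺]·[F⁻] / [HF] = (0.00136)·(0.0317) / (0.0101) = 0.00427
Q = 0.00427 > Keq = 6.82e-4: net reverse reaction.

H⁺, F⁻ (products)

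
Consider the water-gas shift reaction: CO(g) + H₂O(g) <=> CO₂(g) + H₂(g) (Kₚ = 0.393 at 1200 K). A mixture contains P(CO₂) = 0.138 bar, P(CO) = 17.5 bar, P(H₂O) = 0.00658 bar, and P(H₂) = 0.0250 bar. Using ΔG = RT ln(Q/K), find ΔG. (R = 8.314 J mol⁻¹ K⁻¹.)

Qₚ = P(CO₂)·P(H₂) / (P(CO)·P(H₂O)) = (0.138)·(0.0250) / ((17.5)·(0.00658)) = 0.0300
ΔG = RT ln(Qₚ/Kₚ) = (8.314 J mol⁻¹ K⁻¹)(1200 K) × ln(0.0300/0.393)
   = (9.977 kJ/mol)(-2.573) = -25.7 kJ/mol
ΔG < 0, so the forward reaction is spontaneous (proceeds forward).

ΔG = -25.7 kJ/mol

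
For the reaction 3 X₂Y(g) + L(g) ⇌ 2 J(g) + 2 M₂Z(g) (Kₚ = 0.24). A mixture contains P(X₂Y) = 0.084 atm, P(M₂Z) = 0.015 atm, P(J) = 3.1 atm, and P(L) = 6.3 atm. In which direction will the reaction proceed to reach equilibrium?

Qₚ = P(J)²·P(M₂Z)² / (P(X₂Y)³·P(L)) = (3.1)²·(0.015)² / ((0.084)³·(6.3)) = 0.58
Qₚ = 0.58 > Kₚ = 0.24, so the reverse reaction proceeds.

in the reverse direction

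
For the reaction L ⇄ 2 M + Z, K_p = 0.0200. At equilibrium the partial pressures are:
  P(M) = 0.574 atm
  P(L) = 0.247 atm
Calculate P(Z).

P(Z) = 0.0150 atm

At equilibrium, K_p = P(M)²·P(Z) / P(L) = 0.0200.
(0.574)²·(P(Z)) / (0.247) = 0.0200
P(Z) = 0.0150 atm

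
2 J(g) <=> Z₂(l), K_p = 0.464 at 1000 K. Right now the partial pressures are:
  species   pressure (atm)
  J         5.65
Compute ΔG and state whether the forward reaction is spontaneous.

ΔG = -22.4 kJ/mol; the forward reaction is spontaneous

(Z₂ is a pure liquid — omitted from Q_p.)
Q_p = 1 / P(J)² = 1 / (5.65)² = 0.0313
ΔG = RT ln(Q_p/K_p) = (8.314 J mol⁻¹ K⁻¹)(1000 K) × ln(0.0313/0.464)
   = (8.314 kJ/mol)(-2.696) = -22.4 kJ/mol
ΔG < 0, so the forward reaction is spontaneous (proceeds forward).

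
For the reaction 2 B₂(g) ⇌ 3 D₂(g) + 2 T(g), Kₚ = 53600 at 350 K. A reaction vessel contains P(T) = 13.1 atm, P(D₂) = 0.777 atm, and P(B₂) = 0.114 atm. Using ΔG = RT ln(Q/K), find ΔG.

ΔG = -6.28 kJ/mol

Qₚ = P(D₂)³·P(T)² / P(B₂)² = (0.777)³·(13.1)² / (0.114)² = 6190
ΔG = RT ln(Qₚ/Kₚ) = (8.314 J mol⁻¹ K⁻¹)(350 K) × ln(6190/53600)
   = (2.910 kJ/mol)(-2.159) = -6.28 kJ/mol
ΔG < 0, so the forward reaction is spontaneous (proceeds forward).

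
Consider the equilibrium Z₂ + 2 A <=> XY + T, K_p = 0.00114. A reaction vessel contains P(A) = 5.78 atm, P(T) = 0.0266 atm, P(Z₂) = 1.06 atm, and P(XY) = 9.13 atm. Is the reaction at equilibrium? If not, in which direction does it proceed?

Q_p = P(XY)·P(T) / (P(Z₂)·P(A)²) = (9.13)·(0.0266) / ((1.06)·(5.78)²) = 0.00686
Q_p = 0.00686 > K_p = 0.00114, so the reverse reaction proceeds.

in the reverse direction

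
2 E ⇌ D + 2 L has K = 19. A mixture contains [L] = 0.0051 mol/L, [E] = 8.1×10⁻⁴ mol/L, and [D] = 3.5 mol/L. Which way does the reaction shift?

toward reactants

Q = [D]·[L]² / [E]² = (3.5)·(0.0051)² / (8.1×10⁻⁴)² = 140
Q = 140 > K = 19, so the reverse reaction proceeds.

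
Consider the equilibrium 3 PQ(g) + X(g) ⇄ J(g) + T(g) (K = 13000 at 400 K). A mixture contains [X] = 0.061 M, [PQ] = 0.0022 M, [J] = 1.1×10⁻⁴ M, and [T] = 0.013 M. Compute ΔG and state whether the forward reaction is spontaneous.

ΔG = -5.91 kJ/mol; the forward reaction is spontaneous

Q = [J]·[T] / ([PQ]³·[X]) = (1.1×10⁻⁴)·(0.013) / ((0.0022)³·(0.061)) = 2200
ΔG = RT ln(Q/K) = (8.314 J mol⁻¹ K⁻¹)(400 K) × ln(2200/13000)
   = (3.326 kJ/mol)(-1.776) = -5.91 kJ/mol
ΔG < 0, so the forward reaction is spontaneous (proceeds forward).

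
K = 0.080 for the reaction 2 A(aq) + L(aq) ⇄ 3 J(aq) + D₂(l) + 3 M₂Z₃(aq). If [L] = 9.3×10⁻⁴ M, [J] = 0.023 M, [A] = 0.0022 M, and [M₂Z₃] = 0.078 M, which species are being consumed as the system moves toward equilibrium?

J, D₂, M₂Z₃ (products)

(D₂ is a pure liquid — omitted from Q.)
Q = [J]³·[M₂Z₃]³ / ([A]²·[L]) = (0.023)³·(0.078)³ / ((0.0022)²·(9.3×10⁻⁴)) = 1.3
Q = 1.3 > K = 0.080: net reverse reaction.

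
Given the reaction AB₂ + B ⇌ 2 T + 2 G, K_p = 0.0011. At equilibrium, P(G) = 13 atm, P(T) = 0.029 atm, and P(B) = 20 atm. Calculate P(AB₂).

At equilibrium, K_p = P(T)²·P(G)² / (P(AB₂)·P(B)) = 0.0011.
(0.029)²·(13)² / ((P(AB₂))·(20)) = 0.0011
P(AB₂) = 6.46 = 6.5 atm

P(AB₂) = 6.5 atm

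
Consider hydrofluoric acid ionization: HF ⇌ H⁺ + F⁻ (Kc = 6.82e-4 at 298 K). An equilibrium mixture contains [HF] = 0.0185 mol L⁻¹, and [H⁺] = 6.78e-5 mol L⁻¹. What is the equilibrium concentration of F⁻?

At equilibrium, Kc = [H⁺]·[F⁻] / [HF] = 6.82e-4.
(6.78e-5)·([F⁻]) / (0.0185) = 6.82e-4
[F⁻] = 0.186 mol L⁻¹

[F⁻] = 0.186 mol L⁻¹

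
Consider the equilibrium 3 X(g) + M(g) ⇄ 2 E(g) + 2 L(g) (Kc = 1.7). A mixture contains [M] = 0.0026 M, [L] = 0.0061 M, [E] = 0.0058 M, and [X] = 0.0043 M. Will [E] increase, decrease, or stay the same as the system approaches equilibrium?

decrease

Qc = [E]²·[L]² / ([X]³·[M]) = (0.0058)²·(0.0061)² / ((0.0043)³·(0.0026)) = 6.1
Qc = 6.1 > Kc = 1.7: net reverse reaction.
E is a product, so it decreases.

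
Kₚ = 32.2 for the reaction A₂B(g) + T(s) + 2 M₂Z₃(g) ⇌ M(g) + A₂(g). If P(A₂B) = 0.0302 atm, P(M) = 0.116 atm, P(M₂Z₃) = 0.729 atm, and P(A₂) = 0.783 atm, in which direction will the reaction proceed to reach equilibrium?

to the right

(T is a pure solid — omitted from Qₚ.)
Qₚ = P(M)·P(A₂) / (P(A₂B)·P(M₂Z₃)²) = (0.116)·(0.783) / ((0.0302)·(0.729)²) = 5.66
Qₚ = 5.66 < Kₚ = 32.2, so the forward reaction proceeds.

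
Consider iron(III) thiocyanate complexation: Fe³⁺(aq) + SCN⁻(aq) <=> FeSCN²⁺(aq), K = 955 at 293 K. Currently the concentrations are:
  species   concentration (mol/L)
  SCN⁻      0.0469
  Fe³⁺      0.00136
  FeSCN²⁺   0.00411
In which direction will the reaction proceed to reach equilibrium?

Q = [FeSCN²⁺] / ([Fe³⁺]·[SCN⁻]) = (0.00411) / ((0.00136)·(0.0469)) = 64.4
Q = 64.4 < K = 955, so the forward reaction proceeds.

in the forward direction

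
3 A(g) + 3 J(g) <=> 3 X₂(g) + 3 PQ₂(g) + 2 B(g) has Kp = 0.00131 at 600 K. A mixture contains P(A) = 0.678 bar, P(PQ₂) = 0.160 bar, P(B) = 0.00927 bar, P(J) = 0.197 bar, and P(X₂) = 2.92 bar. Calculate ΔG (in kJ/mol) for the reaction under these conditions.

ΔG = 5.15 kJ/mol

Qp = P(X₂)³·P(PQ₂)³·P(B)² / (P(A)³·P(J)³) = (2.92)³·(0.160)³·(0.00927)² / ((0.678)³·(0.197)³) = 0.00368
ΔG = RT ln(Qp/Kp) = (8.314 J mol⁻¹ K⁻¹)(600 K) × ln(0.00368/0.00131)
   = (4.988 kJ/mol)(1.033) = 5.15 kJ/mol
ΔG > 0, so the forward reaction is non-spontaneous (proceeds in reverse).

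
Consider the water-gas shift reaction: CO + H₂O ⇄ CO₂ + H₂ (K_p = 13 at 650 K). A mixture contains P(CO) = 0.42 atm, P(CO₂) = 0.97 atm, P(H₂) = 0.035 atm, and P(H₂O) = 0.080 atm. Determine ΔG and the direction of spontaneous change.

Q_p = P(CO₂)·P(H₂) / (P(CO)·P(H₂O)) = (0.97)·(0.035) / ((0.42)·(0.080)) = 1.01
ΔG = RT ln(Q_p/K_p) = (8.314 J mol⁻¹ K⁻¹)(650 K) × ln(1.01/13)
   = (5.404 kJ/mol)(-2.555) = -13.8 kJ/mol
ΔG < 0, so the forward reaction is spontaneous (proceeds forward).

ΔG = -13.8 kJ/mol; the forward reaction is spontaneous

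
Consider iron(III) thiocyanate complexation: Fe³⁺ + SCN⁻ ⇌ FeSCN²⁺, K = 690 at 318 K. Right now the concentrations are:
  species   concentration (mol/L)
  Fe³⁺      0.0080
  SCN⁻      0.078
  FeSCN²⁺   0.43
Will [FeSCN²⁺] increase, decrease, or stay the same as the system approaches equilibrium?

stay the same

Q = [FeSCN²⁺] / ([Fe³⁺]·[SCN⁻]) = (0.43) / ((0.0080)·(0.078)) = 690
Q = 690 = K; the system is at equilibrium.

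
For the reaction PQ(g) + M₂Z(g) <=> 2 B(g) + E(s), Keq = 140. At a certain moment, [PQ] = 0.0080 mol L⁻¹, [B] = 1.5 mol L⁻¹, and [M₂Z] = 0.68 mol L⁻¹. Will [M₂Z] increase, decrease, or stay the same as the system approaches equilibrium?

increase

(E is a pure solid — omitted from Q.)
Q = [B]² / ([PQ]·[M₂Z]) = (1.5)² / ((0.0080)·(0.68)) = 410
Q = 410 > Keq = 140: net reverse reaction.
M₂Z is a reactant, so it increases.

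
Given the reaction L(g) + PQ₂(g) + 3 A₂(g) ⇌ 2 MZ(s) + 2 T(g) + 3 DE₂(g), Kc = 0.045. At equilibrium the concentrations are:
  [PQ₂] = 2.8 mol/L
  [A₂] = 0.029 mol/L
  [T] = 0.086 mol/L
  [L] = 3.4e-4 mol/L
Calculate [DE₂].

[DE₂] = 0.0052 mol/L

(MZ is a pure solid — omitted from Kc.)
At equilibrium, Kc = [T]²·[DE₂]³ / ([L]·[PQ₂]·[A₂]³) = 0.045.
(0.086)²·([DE₂])³ / ((3.4e-4)·(2.8)·(0.029)³) = 0.045
[DE₂]³ = 1.41e-7 ⇒ [DE₂] = 0.0052 mol/L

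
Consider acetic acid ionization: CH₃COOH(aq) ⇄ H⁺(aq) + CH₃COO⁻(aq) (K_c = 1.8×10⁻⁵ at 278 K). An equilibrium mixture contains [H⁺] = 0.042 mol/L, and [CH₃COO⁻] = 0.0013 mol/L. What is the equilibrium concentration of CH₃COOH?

At equilibrium, K_c = [H⁺]·[CH₃COO⁻] / [CH₃COOH] = 1.8×10⁻⁵.
(0.042)·(0.0013) / ([CH₃COOH]) = 1.8×10⁻⁵
[CH₃COOH] = 3.03 = 3.0 mol/L

[CH₃COOH] = 3.0 mol/L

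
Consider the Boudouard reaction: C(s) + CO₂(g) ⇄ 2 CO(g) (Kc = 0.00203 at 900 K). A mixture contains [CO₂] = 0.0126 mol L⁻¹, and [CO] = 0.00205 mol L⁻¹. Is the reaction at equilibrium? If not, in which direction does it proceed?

(C is a pure solid — omitted from Qc.)
Qc = [CO]² / [CO₂] = (0.00205)² / (0.0126) = 3.34×10⁻⁴
Qc = 3.34×10⁻⁴ < Kc = 0.00203, so the forward reaction proceeds.

to the right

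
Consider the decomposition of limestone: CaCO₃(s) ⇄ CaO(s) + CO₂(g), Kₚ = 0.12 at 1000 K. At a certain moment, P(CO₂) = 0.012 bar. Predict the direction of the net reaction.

forward (toward products)

(CaCO₃, CaO are pure solids — omitted from Qₚ.)
Qₚ = P(CO₂) = 0.012
Qₚ = 0.012 < Kₚ = 0.12, so the forward reaction proceeds.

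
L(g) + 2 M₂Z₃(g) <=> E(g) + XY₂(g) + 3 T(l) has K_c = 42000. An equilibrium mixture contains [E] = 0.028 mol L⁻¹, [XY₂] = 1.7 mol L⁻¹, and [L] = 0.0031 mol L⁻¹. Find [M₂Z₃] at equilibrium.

(T is a pure liquid — omitted from K_c.)
At equilibrium, K_c = [E]·[XY₂] / ([L]·[M₂Z₃]²) = 42000.
(0.028)·(1.7) / ((0.0031)·([M₂Z₃])²) = 42000
[M₂Z₃]² = 3.66e-4 ⇒ [M₂Z₃] = 0.019 mol L⁻¹

[M₂Z₃] = 0.019 mol L⁻¹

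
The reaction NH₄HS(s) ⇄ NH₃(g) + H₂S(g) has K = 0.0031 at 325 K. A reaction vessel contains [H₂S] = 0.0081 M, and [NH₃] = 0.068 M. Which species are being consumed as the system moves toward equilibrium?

(NH₄HS is a pure solid — omitted from Q.)
Q = [NH₃]·[H₂S] = (0.068)·(0.0081) = 5.5e-4
Q = 5.5e-4 < K = 0.0031: net forward reaction.

NH₄HS (reactants)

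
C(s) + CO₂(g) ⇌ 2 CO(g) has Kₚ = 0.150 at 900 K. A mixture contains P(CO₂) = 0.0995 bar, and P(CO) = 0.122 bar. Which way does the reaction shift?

no net change (already at equilibrium)

(C is a pure solid — omitted from Qₚ.)
Qₚ = P(CO)² / P(CO₂) = (0.122)² / (0.0995) = 0.150
Qₚ = 0.150 = Kₚ, so the system is already at equilibrium.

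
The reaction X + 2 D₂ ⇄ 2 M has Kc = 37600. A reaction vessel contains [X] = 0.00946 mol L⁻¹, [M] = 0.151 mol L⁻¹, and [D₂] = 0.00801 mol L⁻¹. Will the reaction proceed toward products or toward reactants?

neither direction; the system is at equilibrium

Qc = [M]² / ([X]·[D₂]²) = (0.151)² / ((0.00946)·(0.00801)²) = 37600
Qc = 37600 = Kc, so the system is already at equilibrium.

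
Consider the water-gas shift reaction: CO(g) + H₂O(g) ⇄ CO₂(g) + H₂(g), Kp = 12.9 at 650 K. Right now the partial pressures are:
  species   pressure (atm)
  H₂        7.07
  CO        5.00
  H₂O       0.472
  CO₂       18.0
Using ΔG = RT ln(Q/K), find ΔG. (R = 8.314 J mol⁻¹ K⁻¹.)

ΔG = 7.73 kJ/mol

Qp = P(CO₂)·P(H₂) / (P(CO)·P(H₂O)) = (18.0)·(7.07) / ((5.00)·(0.472)) = 53.9
ΔG = RT ln(Qp/Kp) = (8.314 J mol⁻¹ K⁻¹)(650 K) × ln(53.9/12.9)
   = (5.404 kJ/mol)(1.430) = 7.73 kJ/mol
ΔG > 0, so the forward reaction is non-spontaneous (proceeds in reverse).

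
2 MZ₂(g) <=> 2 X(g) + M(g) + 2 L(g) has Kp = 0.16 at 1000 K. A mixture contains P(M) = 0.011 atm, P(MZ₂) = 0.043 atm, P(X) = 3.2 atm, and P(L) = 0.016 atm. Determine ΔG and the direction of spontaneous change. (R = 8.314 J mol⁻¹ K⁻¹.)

ΔG = -19.4 kJ/mol; the forward reaction is spontaneous

Qp = P(X)²·P(M)·P(L)² / P(MZ₂)² = (3.2)²·(0.011)·(0.016)² / (0.043)² = 0.0156
ΔG = RT ln(Qp/Kp) = (8.314 J mol⁻¹ K⁻¹)(1000 K) × ln(0.0156/0.16)
   = (8.314 kJ/mol)(-2.328) = -19.4 kJ/mol
ΔG < 0, so the forward reaction is spontaneous (proceeds forward).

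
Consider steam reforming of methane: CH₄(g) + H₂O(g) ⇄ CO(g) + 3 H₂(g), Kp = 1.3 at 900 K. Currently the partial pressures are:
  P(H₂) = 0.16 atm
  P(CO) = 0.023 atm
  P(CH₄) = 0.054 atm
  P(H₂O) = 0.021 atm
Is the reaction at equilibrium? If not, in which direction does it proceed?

Qp = P(CO)·P(H₂)³ / (P(CH₄)·P(H₂O)) = (0.023)·(0.16)³ / ((0.054)·(0.021)) = 0.083
Qp = 0.083 < Kp = 1.3, so the forward reaction proceeds.

to the right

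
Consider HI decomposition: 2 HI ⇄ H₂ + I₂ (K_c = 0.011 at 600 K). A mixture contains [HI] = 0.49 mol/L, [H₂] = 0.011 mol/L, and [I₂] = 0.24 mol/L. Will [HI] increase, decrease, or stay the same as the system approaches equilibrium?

Q_c = [H₂]·[I₂] / [HI]² = (0.011)·(0.24) / (0.49)² = 0.011
Q_c = 0.011 = K_c; the system is at equilibrium.

stay the same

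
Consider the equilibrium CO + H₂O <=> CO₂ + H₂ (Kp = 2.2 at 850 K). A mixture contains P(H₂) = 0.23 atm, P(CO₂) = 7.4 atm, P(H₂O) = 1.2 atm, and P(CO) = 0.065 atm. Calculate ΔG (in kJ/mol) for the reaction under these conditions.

Qp = P(CO₂)·P(H₂) / (P(CO)·P(H₂O)) = (7.4)·(0.23) / ((0.065)·(1.2)) = 21.8
ΔG = RT ln(Qp/Kp) = (8.314 J mol⁻¹ K⁻¹)(850 K) × ln(21.8/2.2)
   = (7.067 kJ/mol)(2.293) = 16.2 kJ/mol
ΔG > 0, so the forward reaction is non-spontaneous (proceeds in reverse).

ΔG = 16.2 kJ/mol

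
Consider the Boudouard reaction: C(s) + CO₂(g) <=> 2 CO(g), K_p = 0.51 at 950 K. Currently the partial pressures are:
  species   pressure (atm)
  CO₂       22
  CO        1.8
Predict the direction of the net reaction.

forward (toward products)

(C is a pure solid — omitted from Q_p.)
Q_p = P(CO)² / P(CO₂) = (1.8)² / (22) = 0.15
Q_p = 0.15 < K_p = 0.51, so the forward reaction proceeds.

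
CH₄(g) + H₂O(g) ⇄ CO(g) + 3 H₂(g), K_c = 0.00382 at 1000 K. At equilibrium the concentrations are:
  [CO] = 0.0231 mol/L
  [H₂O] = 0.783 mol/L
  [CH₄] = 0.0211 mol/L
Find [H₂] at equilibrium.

[H₂] = 0.140 mol/L

At equilibrium, K_c = [CO]·[H₂]³ / ([CH₄]·[H₂O]) = 0.00382.
(0.0231)·([H₂])³ / ((0.0211)·(0.783)) = 0.00382
[H₂]³ = 0.00273 ⇒ [H₂] = 0.140 mol/L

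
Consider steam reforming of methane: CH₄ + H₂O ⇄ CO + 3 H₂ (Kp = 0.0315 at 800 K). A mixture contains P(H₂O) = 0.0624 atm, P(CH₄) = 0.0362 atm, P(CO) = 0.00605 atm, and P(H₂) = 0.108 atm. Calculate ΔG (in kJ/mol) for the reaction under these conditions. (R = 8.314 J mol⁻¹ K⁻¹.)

Qp = P(CO)·P(H₂)³ / (P(CH₄)·P(H₂O)) = (0.00605)·(0.108)³ / ((0.0362)·(0.0624)) = 0.00337
ΔG = RT ln(Qp/Kp) = (8.314 J mol⁻¹ K⁻¹)(800 K) × ln(0.00337/0.0315)
   = (6.651 kJ/mol)(-2.235) = -14.9 kJ/mol
ΔG < 0, so the forward reaction is spontaneous (proceeds forward).

ΔG = -14.9 kJ/mol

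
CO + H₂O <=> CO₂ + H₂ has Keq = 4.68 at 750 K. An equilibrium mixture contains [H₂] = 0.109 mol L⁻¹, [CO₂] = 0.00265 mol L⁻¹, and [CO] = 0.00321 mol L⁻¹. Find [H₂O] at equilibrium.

[H₂O] = 0.0192 mol L⁻¹

At equilibrium, Keq = [CO₂]·[H₂] / ([CO]·[H₂O]) = 4.68.
(0.00265)·(0.109) / ((0.00321)·([H₂O])) = 4.68
[H₂O] = 0.0192 mol L⁻¹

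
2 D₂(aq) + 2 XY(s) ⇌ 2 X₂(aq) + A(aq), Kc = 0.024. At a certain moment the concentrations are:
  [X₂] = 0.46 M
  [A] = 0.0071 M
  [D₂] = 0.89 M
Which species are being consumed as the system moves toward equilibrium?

(XY is a pure solid — omitted from Qc.)
Qc = [X₂]²·[A] / [D₂]² = (0.46)²·(0.0071) / (0.89)² = 0.0019
Qc = 0.0019 < Kc = 0.024: net forward reaction.

D₂, XY (reactants)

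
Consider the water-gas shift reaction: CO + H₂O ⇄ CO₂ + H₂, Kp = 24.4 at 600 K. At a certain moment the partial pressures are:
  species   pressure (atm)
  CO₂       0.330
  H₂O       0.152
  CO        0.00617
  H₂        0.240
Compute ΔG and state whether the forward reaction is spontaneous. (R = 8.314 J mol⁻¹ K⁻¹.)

ΔG = 6.19 kJ/mol; the forward reaction is non-spontaneous

Qp = P(CO₂)·P(H₂) / (P(CO)·P(H₂O)) = (0.330)·(0.240) / ((0.00617)·(0.152)) = 84.4
ΔG = RT ln(Qp/Kp) = (8.314 J mol⁻¹ K⁻¹)(600 K) × ln(84.4/24.4)
   = (4.988 kJ/mol)(1.241) = 6.19 kJ/mol
ΔG > 0, so the forward reaction is non-spontaneous (proceeds in reverse).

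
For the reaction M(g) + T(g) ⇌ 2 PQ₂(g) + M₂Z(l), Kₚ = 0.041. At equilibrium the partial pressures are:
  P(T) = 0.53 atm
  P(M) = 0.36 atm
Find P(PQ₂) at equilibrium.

(M₂Z is a pure liquid — omitted from Kₚ.)
At equilibrium, Kₚ = P(PQ₂)² / (P(M)·P(T)) = 0.041.
(P(PQ₂))² / ((0.36)·(0.53)) = 0.041
P(PQ₂)² = 0.00782 ⇒ P(PQ₂) = 0.088 atm

P(PQ₂) = 0.088 atm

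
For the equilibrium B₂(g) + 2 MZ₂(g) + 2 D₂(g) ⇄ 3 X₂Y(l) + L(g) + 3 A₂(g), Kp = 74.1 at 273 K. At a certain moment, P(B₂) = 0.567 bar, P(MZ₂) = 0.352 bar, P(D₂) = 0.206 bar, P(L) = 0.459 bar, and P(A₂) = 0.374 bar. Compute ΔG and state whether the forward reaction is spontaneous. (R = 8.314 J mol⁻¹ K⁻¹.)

ΔG = -5.04 kJ/mol; the forward reaction is spontaneous

(X₂Y is a pure liquid — omitted from Qp.)
Qp = P(L)·P(A₂)³ / (P(B₂)·P(MZ₂)²·P(D₂)²) = (0.459)·(0.374)³ / ((0.567)·(0.352)²·(0.206)²) = 8.05
ΔG = RT ln(Qp/Kp) = (8.314 J mol⁻¹ K⁻¹)(273 K) × ln(8.05/74.1)
   = (2.270 kJ/mol)(-2.220) = -5.04 kJ/mol
ΔG < 0, so the forward reaction is spontaneous (proceeds forward).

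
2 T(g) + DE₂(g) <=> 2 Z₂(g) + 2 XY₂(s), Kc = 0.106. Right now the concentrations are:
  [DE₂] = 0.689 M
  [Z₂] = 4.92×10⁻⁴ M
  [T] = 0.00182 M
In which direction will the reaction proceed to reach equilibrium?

neither direction; the system is at equilibrium

(XY₂ is a pure solid — omitted from Qc.)
Qc = [Z₂]² / ([T]²·[DE₂]) = (4.92×10⁻⁴)² / ((0.00182)²·(0.689)) = 0.106
Qc = 0.106 = Kc, so the system is already at equilibrium.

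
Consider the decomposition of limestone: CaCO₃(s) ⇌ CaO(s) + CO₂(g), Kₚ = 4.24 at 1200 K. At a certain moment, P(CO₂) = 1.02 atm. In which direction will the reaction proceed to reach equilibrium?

in the forward direction

(CaCO₃, CaO are pure solids — omitted from Qₚ.)
Qₚ = P(CO₂) = 1.02
Qₚ = 1.02 < Kₚ = 4.24, so the forward reaction proceeds.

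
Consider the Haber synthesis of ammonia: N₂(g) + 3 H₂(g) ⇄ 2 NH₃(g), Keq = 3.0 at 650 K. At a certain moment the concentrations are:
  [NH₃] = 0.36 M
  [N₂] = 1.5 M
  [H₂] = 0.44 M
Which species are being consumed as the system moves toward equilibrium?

N₂, H₂ (reactants)

Q = [NH₃]² / ([N₂]·[H₂]³) = (0.36)² / ((1.5)·(0.44)³) = 1.0
Q = 1.0 < Keq = 3.0: net forward reaction.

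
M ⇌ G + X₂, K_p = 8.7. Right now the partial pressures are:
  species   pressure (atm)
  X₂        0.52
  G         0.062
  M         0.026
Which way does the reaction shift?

Q_p = P(G)·P(X₂) / P(M) = (0.062)·(0.52) / (0.026) = 1.2
Q_p = 1.2 < K_p = 8.7, so the forward reaction proceeds.

toward products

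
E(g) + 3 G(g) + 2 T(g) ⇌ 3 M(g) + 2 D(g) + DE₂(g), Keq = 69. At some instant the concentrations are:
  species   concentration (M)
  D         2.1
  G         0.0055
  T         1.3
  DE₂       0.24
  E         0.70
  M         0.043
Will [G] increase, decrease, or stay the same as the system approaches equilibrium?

Q = [M]³·[D]²·[DE₂] / ([E]·[G]³·[T]²) = (0.043)³·(2.1)²·(0.24) / ((0.70)·(0.0055)³·(1.3)²) = 430
Q = 430 > Keq = 69: net reverse reaction.
G is a reactant, so it increases.

increase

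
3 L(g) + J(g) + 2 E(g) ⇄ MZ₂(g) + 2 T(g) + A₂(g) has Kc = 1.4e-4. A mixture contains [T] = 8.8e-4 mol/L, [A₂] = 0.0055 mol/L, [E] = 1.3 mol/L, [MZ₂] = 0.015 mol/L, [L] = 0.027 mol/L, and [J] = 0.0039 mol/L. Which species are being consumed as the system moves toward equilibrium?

Qc = [MZ₂]·[T]²·[A₂] / ([L]³·[J]·[E]²) = (0.015)·(8.8e-4)²·(0.0055) / ((0.027)³·(0.0039)·(1.3)²) = 4.9e-4
Qc = 4.9e-4 > Kc = 1.4e-4: net reverse reaction.

MZ₂, T, A₂ (products)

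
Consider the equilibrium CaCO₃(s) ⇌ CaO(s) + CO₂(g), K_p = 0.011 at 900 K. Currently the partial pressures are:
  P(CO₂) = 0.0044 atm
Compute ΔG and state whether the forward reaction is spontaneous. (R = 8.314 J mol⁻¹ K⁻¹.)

(CaCO₃, CaO are pure solids — omitted from Q_p.)
Q_p = P(CO₂) = 0.00440
ΔG = RT ln(Q_p/K_p) = (8.314 J mol⁻¹ K⁻¹)(900 K) × ln(0.00440/0.011)
   = (7.483 kJ/mol)(-0.9163) = -6.86 kJ/mol
ΔG < 0, so the forward reaction is spontaneous (proceeds forward).

ΔG = -6.86 kJ/mol; the forward reaction is spontaneous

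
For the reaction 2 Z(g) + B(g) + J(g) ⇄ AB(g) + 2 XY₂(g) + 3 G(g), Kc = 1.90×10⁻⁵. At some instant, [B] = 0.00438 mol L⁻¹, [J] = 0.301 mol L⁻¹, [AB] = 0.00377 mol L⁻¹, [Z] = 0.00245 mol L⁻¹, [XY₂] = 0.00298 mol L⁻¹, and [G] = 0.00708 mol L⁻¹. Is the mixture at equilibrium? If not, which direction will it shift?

no; Q < K, reaction proceeds forward

Qc = [AB]·[XY₂]²·[G]³ / ([Z]²·[B]·[J]) = (0.00377)·(0.00298)²·(0.00708)³ / ((0.00245)²·(0.00438)·(0.301)) = 1.50×10⁻⁶
Qc = 1.50×10⁻⁶ < Kc = 1.90×10⁻⁵: net forward reaction.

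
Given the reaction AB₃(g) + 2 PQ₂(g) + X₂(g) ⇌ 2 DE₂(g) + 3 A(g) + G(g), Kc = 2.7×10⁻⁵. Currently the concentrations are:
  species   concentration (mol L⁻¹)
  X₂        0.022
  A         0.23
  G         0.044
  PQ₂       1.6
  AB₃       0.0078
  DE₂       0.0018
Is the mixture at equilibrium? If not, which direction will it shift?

Qc = [DE₂]²·[A]³·[G] / ([AB₃]·[PQ₂]²·[X₂]) = (0.0018)²·(0.23)³·(0.044) / ((0.0078)·(1.6)²·(0.022)) = 3.9×10⁻⁶
Qc = 3.9×10⁻⁶ < Kc = 2.7×10⁻⁵: net forward reaction.

no; Q < K, reaction proceeds forward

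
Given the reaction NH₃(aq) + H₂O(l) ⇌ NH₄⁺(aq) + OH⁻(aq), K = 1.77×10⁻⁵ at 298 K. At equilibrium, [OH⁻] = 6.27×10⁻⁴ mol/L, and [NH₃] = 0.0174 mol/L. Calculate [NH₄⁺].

[NH₄⁺] = 4.91×10⁻⁴ mol/L

(H₂O is a pure liquid — omitted from K.)
At equilibrium, K = [NH₄⁺]·[OH⁻] / [NH₃] = 1.77×10⁻⁵.
([NH₄⁺])·(6.27×10⁻⁴) / (0.0174) = 1.77×10⁻⁵
[NH₄⁺] = 4.91×10⁻⁴ mol/L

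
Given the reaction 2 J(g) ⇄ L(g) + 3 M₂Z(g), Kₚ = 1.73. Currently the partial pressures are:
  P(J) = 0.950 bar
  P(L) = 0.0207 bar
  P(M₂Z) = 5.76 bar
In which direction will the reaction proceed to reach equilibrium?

Qₚ = P(L)·P(M₂Z)³ / P(J)² = (0.0207)·(5.76)³ / (0.950)² = 4.38
Qₚ = 4.38 > Kₚ = 1.73, so the reverse reaction proceeds.

reverse (toward reactants)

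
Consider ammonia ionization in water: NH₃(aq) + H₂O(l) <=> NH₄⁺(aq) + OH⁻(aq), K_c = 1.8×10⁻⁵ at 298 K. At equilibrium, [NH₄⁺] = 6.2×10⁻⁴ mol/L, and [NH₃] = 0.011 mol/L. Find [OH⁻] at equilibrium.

[OH⁻] = 3.2×10⁻⁴ mol/L

(H₂O is a pure liquid — omitted from K_c.)
At equilibrium, K_c = [NH₄⁺]·[OH⁻] / [NH₃] = 1.8×10⁻⁵.
(6.2×10⁻⁴)·([OH⁻]) / (0.011) = 1.8×10⁻⁵
[OH⁻] = 3.19×10⁻⁴ = 3.2×10⁻⁴ mol/L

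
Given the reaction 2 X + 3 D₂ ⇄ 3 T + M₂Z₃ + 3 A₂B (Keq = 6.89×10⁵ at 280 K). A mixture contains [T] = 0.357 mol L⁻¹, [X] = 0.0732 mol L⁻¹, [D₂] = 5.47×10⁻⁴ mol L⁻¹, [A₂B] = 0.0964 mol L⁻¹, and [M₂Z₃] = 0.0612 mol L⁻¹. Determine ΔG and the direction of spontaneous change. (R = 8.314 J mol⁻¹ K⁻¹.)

Q = [T]³·[M₂Z₃]·[A₂B]³ / ([X]²·[D₂]³) = (0.357)³·(0.0612)·(0.0964)³ / ((0.0732)²·(5.47×10⁻⁴)³) = 2.84×10⁶
ΔG = RT ln(Q/Keq) = (8.314 J mol⁻¹ K⁻¹)(280 K) × ln(2.84×10⁶/6.89×10⁵)
   = (2.328 kJ/mol)(1.416) = 3.30 kJ/mol
ΔG > 0, so the forward reaction is non-spontaneous (proceeds in reverse).

ΔG = 3.30 kJ/mol; the forward reaction is non-spontaneous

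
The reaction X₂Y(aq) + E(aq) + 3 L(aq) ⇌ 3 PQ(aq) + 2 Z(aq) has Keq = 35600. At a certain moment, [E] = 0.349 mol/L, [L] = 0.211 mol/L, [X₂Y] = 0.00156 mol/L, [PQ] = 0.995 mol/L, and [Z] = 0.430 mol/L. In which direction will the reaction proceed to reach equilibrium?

neither direction; the system is at equilibrium

Q = [PQ]³·[Z]² / ([X₂Y]·[E]·[L]³) = (0.995)³·(0.430)² / ((0.00156)·(0.349)·(0.211)³) = 35600
Q = 35600 = Keq, so the system is already at equilibrium.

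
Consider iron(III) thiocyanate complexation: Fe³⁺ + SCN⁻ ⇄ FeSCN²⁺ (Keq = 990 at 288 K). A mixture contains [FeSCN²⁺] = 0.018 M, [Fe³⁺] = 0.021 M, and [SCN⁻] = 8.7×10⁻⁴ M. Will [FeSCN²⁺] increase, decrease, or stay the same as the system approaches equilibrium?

stay the same

Q = [FeSCN²⁺] / ([Fe³⁺]·[SCN⁻]) = (0.018) / ((0.021)·(8.7×10⁻⁴)) = 990
Q = 990 = Keq; the system is at equilibrium.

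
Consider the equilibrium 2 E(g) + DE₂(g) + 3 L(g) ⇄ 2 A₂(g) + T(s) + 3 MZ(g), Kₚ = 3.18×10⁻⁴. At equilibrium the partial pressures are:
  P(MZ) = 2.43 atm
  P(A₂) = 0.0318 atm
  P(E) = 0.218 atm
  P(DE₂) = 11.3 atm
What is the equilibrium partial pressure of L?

(T is a pure solid — omitted from Kₚ.)
At equilibrium, Kₚ = P(A₂)²·P(MZ)³ / (P(E)²·P(DE₂)·P(L)³) = 3.18×10⁻⁴.
(0.0318)²·(2.43)³ / ((0.218)²·(11.3)·(P(L))³) = 3.18×10⁻⁴
P(L)³ = 85.0 ⇒ P(L) = 4.40 atm

P(L) = 4.40 atm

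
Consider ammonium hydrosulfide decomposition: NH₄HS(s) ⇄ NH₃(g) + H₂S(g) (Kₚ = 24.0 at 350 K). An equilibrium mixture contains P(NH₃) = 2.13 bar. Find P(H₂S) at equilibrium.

P(H₂S) = 11.3 bar

(NH₄HS is a pure solid — omitted from Kₚ.)
At equilibrium, Kₚ = P(NH₃)·P(H₂S) = 24.0.
(2.13)·(P(H₂S)) = 24.0
P(H₂S) = 11.3 bar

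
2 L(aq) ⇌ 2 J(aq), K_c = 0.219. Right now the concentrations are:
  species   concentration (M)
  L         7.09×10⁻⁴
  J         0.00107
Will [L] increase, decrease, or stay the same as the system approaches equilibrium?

increase

Q_c = [J]² / [L]² = (0.00107)² / (7.09×10⁻⁴)² = 2.28
Q_c = 2.28 > K_c = 0.219: net reverse reaction.
L is a reactant, so it increases.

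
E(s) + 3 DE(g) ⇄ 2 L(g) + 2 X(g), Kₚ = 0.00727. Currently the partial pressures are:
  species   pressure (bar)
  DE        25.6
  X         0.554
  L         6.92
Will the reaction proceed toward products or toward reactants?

(E is a pure solid — omitted from Qₚ.)
Qₚ = P(L)²·P(X)² / P(DE)³ = (6.92)²·(0.554)² / (25.6)³ = 8.76×10⁻⁴
Qₚ = 8.76×10⁻⁴ < Kₚ = 0.00727, so the forward reaction proceeds.

forward (toward products)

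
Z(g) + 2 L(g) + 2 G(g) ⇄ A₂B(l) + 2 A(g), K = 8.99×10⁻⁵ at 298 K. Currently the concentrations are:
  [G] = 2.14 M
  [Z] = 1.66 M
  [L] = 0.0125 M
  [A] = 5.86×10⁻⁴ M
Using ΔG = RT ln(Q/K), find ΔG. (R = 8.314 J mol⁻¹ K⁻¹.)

(A₂B is a pure liquid — omitted from Q.)
Q = [A]² / ([Z]·[L]²·[G]²) = (5.86×10⁻⁴)² / ((1.66)·(0.0125)²·(2.14)²) = 2.89×10⁻⁴
ΔG = RT ln(Q/K) = (8.314 J mol⁻¹ K⁻¹)(298 K) × ln(2.89×10⁻⁴/8.99×10⁻⁵)
   = (2.478 kJ/mol)(1.168) = 2.89 kJ/mol
ΔG > 0, so the forward reaction is non-spontaneous (proceeds in reverse).

ΔG = 2.89 kJ/mol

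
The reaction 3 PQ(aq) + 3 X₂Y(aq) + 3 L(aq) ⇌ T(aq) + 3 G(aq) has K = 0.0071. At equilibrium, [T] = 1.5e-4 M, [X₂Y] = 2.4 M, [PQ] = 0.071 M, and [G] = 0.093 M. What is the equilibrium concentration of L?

At equilibrium, K = [T]·[G]³ / ([PQ]³·[X₂Y]³·[L]³) = 0.0071.
(1.5e-4)·(0.093)³ / ((0.071)³·(2.4)³·([L])³) = 0.0071
[L]³ = 0.00343 ⇒ [L] = 0.15 M

[L] = 0.15 M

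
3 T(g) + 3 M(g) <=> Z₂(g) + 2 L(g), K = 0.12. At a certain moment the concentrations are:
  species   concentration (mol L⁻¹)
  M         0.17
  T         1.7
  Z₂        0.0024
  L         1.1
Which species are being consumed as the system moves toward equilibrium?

none (at equilibrium)

Q = [Z₂]·[L]² / ([T]³·[M]³) = (0.0024)·(1.1)² / ((1.7)³·(0.17)³) = 0.12
Q = 0.12 = K; the system is at equilibrium.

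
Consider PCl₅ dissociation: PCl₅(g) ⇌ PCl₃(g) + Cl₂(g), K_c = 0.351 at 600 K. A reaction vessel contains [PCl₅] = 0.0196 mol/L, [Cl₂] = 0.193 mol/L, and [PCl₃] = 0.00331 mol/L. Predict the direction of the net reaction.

Q_c = [PCl₃]·[Cl₂] / [PCl₅] = (0.00331)·(0.193) / (0.0196) = 0.0326
Q_c = 0.0326 < K_c = 0.351, so the forward reaction proceeds.

toward products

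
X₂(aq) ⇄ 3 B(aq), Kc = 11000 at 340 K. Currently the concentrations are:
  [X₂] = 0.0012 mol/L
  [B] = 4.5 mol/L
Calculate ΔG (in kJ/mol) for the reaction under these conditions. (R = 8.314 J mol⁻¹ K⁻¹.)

ΔG = 5.46 kJ/mol

Qc = [B]³ / [X₂] = (4.5)³ / (0.0012) = 75900
ΔG = RT ln(Qc/Kc) = (8.314 J mol⁻¹ K⁻¹)(340 K) × ln(75900/11000)
   = (2.827 kJ/mol)(1.932) = 5.46 kJ/mol
ΔG > 0, so the forward reaction is non-spontaneous (proceeds in reverse).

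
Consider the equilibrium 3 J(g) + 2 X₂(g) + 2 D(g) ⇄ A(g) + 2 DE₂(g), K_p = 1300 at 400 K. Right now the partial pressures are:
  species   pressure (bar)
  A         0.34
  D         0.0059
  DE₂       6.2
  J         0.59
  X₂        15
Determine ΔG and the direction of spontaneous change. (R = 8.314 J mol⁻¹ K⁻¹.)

Q_p = P(A)·P(DE₂)² / (P(J)³·P(X₂)²·P(D)²) = (0.34)·(6.2)² / ((0.59)³·(15)²·(0.0059)²) = 8120
ΔG = RT ln(Q_p/K_p) = (8.314 J mol⁻¹ K⁻¹)(400 K) × ln(8120/1300)
   = (3.326 kJ/mol)(1.832) = 6.09 kJ/mol
ΔG > 0, so the forward reaction is non-spontaneous (proceeds in reverse).

ΔG = 6.09 kJ/mol; the forward reaction is non-spontaneous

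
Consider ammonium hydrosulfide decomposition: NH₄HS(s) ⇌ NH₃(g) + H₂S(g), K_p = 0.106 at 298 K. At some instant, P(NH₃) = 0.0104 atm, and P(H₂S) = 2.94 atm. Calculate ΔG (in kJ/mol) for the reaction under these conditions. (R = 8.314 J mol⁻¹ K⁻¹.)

(NH₄HS is a pure solid — omitted from Q_p.)
Q_p = P(NH₃)·P(H₂S) = (0.0104)·(2.94) = 0.0306
ΔG = RT ln(Q_p/K_p) = (8.314 J mol⁻¹ K⁻¹)(298 K) × ln(0.0306/0.106)
   = (2.478 kJ/mol)(-1.242) = -3.08 kJ/mol
ΔG < 0, so the forward reaction is spontaneous (proceeds forward).

ΔG = -3.08 kJ/mol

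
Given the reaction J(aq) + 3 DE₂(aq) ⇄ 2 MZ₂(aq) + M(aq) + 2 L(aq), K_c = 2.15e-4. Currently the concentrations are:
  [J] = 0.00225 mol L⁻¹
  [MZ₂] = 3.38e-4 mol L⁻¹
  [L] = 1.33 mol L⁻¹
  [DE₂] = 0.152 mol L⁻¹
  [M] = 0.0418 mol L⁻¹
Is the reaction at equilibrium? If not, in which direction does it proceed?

Q_c = [MZ₂]²·[M]·[L]² / ([J]·[DE₂]³) = (3.38e-4)²·(0.0418)·(1.33)² / ((0.00225)·(0.152)³) = 0.00107
Q_c = 0.00107 > K_c = 2.15e-4, so the reverse reaction proceeds.

reverse (toward reactants)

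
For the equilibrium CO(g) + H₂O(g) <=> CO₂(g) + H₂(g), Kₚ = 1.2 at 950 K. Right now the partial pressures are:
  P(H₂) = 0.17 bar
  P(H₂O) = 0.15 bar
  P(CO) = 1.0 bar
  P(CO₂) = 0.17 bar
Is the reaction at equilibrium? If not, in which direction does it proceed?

Qₚ = P(CO₂)·P(H₂) / (P(CO)·P(H₂O)) = (0.17)·(0.17) / ((1.0)·(0.15)) = 0.19
Qₚ = 0.19 < Kₚ = 1.2, so the forward reaction proceeds.

forward (toward products)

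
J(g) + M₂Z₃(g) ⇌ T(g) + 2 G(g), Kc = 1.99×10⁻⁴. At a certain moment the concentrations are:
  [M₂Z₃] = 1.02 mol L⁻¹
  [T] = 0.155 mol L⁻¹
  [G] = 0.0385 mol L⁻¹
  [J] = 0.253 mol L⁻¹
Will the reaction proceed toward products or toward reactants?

to the left

Qc = [T]·[G]² / ([J]·[M₂Z₃]) = (0.155)·(0.0385)² / ((0.253)·(1.02)) = 8.90×10⁻⁴
Qc = 8.90×10⁻⁴ > Kc = 1.99×10⁻⁴, so the reverse reaction proceeds.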